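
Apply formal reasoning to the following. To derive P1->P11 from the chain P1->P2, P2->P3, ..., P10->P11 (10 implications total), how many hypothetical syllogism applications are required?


With 10 implications in a chain connecting 11 propositions:
P1->P2, P2->P3, ..., P10->P11
Steps needed = (number of implications) - 1 = 10 - 1 = 9

9


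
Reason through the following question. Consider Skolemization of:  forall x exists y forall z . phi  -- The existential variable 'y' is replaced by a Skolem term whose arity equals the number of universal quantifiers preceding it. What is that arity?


Quantifier prefix: forall x exists y forall z
'y' is existentially quantified at position 2.
Universal variables preceding it: x
Skolem function arity = 1

1


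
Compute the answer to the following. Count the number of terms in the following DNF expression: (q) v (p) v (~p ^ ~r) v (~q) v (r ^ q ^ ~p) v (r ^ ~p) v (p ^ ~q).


A DNF formula is a disjunction of terms (conjunctions).
Terms are separated by v.
Counting the disjuncts: 7 terms.

7


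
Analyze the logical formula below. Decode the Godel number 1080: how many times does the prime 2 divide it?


Factorize 1080 by dividing by 2 repeatedly.
Division steps: 2 divides 1080 exactly 3 time(s).
Exponent of 2 = 3

3


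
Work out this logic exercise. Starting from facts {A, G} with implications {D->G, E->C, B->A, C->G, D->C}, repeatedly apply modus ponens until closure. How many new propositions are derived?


Initial facts: {A, G}
Apply modus ponens to closure:
  (no implication fires)
Final known: {A, G}
New propositions: {(none)}
Count = 0

0


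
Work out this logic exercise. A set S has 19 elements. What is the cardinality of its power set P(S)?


The power set of a set with n elements has 2^n elements.
|P(S)| = 2^19 = 524288

524288


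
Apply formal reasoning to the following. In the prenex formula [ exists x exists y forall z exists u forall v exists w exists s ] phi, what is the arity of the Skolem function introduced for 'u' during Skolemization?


Quantifier prefix: exists x exists y forall z exists u forall v exists w exists s
'u' is existentially quantified at position 4.
Universal variables preceding it: z
Skolem function arity = 1

1


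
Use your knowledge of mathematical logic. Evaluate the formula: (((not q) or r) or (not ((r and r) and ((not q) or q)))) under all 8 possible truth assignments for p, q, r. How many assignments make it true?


Check all 8 assignments:
p=0, q=0, r=0: 1
p=0, q=0, r=1: 1
p=0, q=1, r=0: 1
p=0, q=1, r=1: 1
p=1, q=0, r=0: 1
p=1, q=0, r=1: 1
p=1, q=1, r=0: 1
p=1, q=1, r=1: 1
Count of True = 8

8


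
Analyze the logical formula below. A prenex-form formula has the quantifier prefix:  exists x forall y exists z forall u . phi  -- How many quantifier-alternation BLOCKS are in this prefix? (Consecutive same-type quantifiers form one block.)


Quantifier-type sequence: E A E A  (A=forall, E=exists)
Group into maximal same-type runs:
  Ex1 | Ax1 | Ex1 | Ax1
Number of blocks = 4

4


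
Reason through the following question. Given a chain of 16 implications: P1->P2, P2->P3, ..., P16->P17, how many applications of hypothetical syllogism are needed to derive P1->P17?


With 16 implications in a chain connecting 17 propositions:
P1->P2, P2->P3, ..., P16->P17
Steps needed = (number of implications) - 1 = 16 - 1 = 15

15


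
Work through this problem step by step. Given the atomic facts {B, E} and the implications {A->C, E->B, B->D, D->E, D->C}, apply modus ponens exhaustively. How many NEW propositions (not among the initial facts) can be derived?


Initial facts: {B, E}
Apply modus ponens to closure:
  B and B->D  =>  D
  D and D->C  =>  C
Final known: {B, C, D, E}
New propositions: {C, D}
Count = 2

2


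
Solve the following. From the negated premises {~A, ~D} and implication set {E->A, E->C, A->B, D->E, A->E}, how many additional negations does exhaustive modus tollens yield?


Initial negated facts: {~A, ~D}
Apply modus tollens to closure:
  ~A and E->A  =>  ~E
Final negated: {~A, ~D, ~E}
New negations: {~E}
Count = 1

1


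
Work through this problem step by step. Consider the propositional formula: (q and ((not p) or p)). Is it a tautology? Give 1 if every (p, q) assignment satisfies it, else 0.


Check all 4 assignments:
p=0, q=0: 0
p=0, q=1: 1
p=1, q=0: 0
p=1, q=1: 1
Satisfying count = 2/4.
Tautology iff count = 4: no.

0


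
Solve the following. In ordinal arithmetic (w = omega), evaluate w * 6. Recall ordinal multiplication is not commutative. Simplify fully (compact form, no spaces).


Compute w * 6.
Ordinal * is associative and left-distributive over +, but NOT commutative; for finite n>1, n*w = w but w*n stays w*n.
w * 6 means 6 copies of w concatenated: w*6.
Result = w*6

w*6


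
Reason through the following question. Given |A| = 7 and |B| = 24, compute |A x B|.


The Cartesian product A x B contains all ordered pairs (a, b).
|A x B| = |A| * |B| = 7 * 24 = 168

168


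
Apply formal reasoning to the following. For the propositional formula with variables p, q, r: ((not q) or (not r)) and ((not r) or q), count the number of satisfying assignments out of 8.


Evaluate all 8 assignments for p, q, r:
p=0, q=0, r=0: 1
p=0, q=0, r=1: 0
p=0, q=1, r=0: 1
p=0, q=1, r=1: 0
p=1, q=0, r=0: 1
p=1, q=0, r=1: 0
p=1, q=1, r=0: 1
p=1, q=1, r=1: 0
Satisfying count = 4

4


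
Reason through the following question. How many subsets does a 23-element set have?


The power set of a set with n elements has 2^n elements.
|P(S)| = 2^23 = 8388608

8388608


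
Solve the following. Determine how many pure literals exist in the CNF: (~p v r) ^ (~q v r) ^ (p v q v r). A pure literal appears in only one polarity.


Check each variable for pure literal status:
p: mixed (not pure)
q: mixed (not pure)
r: pure positive
Pure literal count = 1

1


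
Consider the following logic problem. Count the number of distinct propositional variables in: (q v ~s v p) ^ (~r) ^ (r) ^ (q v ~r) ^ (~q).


Identify each variable that appears in the formula.
Variables found: p, q, r, s
Count = 4

4


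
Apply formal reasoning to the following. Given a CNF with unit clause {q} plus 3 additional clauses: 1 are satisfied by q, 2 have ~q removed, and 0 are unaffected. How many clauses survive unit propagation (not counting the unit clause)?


Satisfied (removed): 1
Shortened (remain): 2
Unchanged (remain): 0
Remaining = 2 + 0 = 2

2


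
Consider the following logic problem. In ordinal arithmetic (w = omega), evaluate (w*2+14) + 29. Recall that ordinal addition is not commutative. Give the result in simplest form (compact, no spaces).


Compute (w*2+14) + 29.
Ordinal + is associative but NOT commutative; for finite n>0, n + w = w but w + n stays w+n.
By associativity: (w*2+14) + 29 = w*2 + (14+29) = w*2+43.
Result = w*2+43

w*2+43


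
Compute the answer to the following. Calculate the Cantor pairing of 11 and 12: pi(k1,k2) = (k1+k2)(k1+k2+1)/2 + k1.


k1 + k2 = 23
(k1+k2)(k1+k2+1)/2 = 23 * 24 / 2 = 276
pi = 276 + 11 = 287

287


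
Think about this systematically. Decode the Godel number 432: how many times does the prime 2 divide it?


Factorize 432 by dividing by 2 repeatedly.
Division steps: 2 divides 432 exactly 4 time(s).
Exponent of 2 = 4

4


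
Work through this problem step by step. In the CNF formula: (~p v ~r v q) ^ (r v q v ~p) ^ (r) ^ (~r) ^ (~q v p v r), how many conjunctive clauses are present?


A CNF formula is a conjunction of clauses.
Clauses are separated by ^.
Counting the conjuncts: 5 clauses.

5


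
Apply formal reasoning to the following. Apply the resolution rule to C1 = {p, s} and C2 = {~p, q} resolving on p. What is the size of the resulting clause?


Remove p from C1 and ~p from C2.
C1 remainder: {s}
C2 remainder: {q}
Union (resolvent): {q, s}
Resolvent has 2 literal(s).

2


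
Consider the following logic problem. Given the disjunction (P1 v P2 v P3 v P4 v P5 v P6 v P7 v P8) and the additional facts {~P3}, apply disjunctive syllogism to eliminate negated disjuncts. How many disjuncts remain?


Original disjuncts (8): P1, P2, P3, P4, P5, P6, P7, P8
Negated (eliminate): ~P3
Remaining disjuncts: P1, P2, P4, P5, P6, P7, P8
Count = 8 - 1 = 7

7


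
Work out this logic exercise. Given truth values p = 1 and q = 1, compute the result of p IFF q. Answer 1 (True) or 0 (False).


p = 1, q = 1
Operation: p IFF q
Evaluate: 1 IFF 1 = 1

1


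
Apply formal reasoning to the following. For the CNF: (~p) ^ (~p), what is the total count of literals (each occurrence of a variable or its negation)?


Counting literals in each clause:
Clause 1: 1 literal(s)
Clause 2: 1 literal(s)
Total = 2

2


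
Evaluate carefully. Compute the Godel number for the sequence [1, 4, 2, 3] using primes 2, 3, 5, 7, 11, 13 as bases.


Encode each element as an exponent of the corresponding prime:
  2^1 = 2
  3^4 = 81
  5^2 = 25
  7^3 = 343
Product = 2 * 81 * 25 * 343 = 1389150

1389150


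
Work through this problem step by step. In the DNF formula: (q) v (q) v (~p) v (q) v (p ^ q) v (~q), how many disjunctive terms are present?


A DNF formula is a disjunction of terms (conjunctions).
Terms are separated by v.
Counting the disjuncts: 6 terms.

6


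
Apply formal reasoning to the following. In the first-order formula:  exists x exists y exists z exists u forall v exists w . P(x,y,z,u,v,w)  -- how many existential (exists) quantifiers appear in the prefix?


Quantifier prefix: exists x exists y exists z exists u forall v exists w
Mark each quantifier type:
  E E E E U E
Universal count = 1, Existential count = 5
Asked for existential (exists) quantifiers: 5

5


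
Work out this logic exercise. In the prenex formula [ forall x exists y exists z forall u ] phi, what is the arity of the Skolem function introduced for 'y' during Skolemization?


Quantifier prefix: forall x exists y exists z forall u
'y' is existentially quantified at position 2.
Universal variables preceding it: x
Skolem function arity = 1

1


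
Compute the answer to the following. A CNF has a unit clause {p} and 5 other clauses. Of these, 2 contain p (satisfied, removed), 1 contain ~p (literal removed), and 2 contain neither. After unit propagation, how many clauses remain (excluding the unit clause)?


Satisfied (removed): 2
Shortened (remain): 1
Unchanged (remain): 2
Remaining = 1 + 2 = 3

3


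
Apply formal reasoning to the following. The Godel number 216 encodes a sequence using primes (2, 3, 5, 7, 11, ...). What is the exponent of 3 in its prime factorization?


Factorize 216 by dividing by 3 repeatedly.
Division steps: 3 divides 216 exactly 3 time(s).
Exponent of 3 = 3

3


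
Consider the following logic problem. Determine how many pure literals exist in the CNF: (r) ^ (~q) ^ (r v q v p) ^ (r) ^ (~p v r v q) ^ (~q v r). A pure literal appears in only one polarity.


Check each variable for pure literal status:
p: mixed (not pure)
q: mixed (not pure)
r: pure positive
Pure literal count = 1

1


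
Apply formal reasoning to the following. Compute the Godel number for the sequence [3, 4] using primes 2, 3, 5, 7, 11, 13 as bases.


Encode each element as an exponent of the corresponding prime:
  2^3 = 8
  3^4 = 81
Product = 8 * 81 = 648

648


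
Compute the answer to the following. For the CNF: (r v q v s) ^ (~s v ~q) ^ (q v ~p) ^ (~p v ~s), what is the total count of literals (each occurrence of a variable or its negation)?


Counting literals in each clause:
Clause 1: 3 literal(s)
Clause 2: 2 literal(s)
Clause 3: 2 literal(s)
Clause 4: 2 literal(s)
Total = 9

9


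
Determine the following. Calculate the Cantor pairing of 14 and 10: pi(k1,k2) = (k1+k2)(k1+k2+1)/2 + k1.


k1 + k2 = 24
(k1+k2)(k1+k2+1)/2 = 24 * 25 / 2 = 300
pi = 300 + 14 = 314

314


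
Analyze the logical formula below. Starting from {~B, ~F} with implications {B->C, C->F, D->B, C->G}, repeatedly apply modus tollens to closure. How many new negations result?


Initial negated facts: {~B, ~F}
Apply modus tollens to closure:
  ~F and C->F  =>  ~C
  ~B and D->B  =>  ~D
Final negated: {~B, ~C, ~D, ~F}
New negations: {~C, ~D}
Count = 2

2


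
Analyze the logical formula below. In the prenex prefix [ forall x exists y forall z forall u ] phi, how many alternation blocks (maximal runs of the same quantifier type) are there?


Quantifier-type sequence: A E A A  (A=forall, E=exists)
Group into maximal same-type runs:
  Ax1 | Ex1 | Ax2
Number of blocks = 3

3


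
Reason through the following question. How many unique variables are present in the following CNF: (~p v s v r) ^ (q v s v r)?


Identify each variable that appears in the formula.
Variables found: p, q, r, s
Count = 4

4


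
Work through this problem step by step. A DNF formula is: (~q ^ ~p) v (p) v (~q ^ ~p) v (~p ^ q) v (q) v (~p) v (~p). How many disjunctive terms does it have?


A DNF formula is a disjunction of terms (conjunctions).
Terms are separated by v.
Counting the disjuncts: 7 terms.

7


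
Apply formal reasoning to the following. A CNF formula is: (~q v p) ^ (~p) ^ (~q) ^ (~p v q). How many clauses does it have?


A CNF formula is a conjunction of clauses.
Clauses are separated by ^.
Counting the conjuncts: 4 clauses.

4


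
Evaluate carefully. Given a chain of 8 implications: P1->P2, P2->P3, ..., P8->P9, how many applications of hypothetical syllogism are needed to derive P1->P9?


With 8 implications in a chain connecting 9 propositions:
P1->P2, P2->P3, ..., P8->P9
Steps needed = (number of implications) - 1 = 8 - 1 = 7

7


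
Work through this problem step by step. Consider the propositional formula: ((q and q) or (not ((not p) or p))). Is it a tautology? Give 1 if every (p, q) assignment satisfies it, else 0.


Check all 4 assignments:
p=0, q=0: 0
p=0, q=1: 1
p=1, q=0: 0
p=1, q=1: 1
Satisfying count = 2/4.
Tautology iff count = 4: no.

0


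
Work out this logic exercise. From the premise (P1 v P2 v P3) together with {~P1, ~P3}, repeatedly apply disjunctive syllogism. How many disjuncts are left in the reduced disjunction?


Original disjuncts (3): P1, P2, P3
Negated (eliminate): ~P1, ~P3
Remaining disjuncts: P2
Count = 3 - 2 = 1

1


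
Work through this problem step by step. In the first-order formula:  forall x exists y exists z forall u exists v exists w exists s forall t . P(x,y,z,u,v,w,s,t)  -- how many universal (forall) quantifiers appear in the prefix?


Quantifier prefix: forall x exists y exists z forall u exists v exists w exists s forall t
Mark each quantifier type:
  U E E U E E E U
Universal count = 3, Existential count = 5
Asked for universal (forall) quantifiers: 3

3


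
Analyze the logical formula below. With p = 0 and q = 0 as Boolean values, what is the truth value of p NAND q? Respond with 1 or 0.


p = 0, q = 0
Operation: p NAND q
Evaluate: 0 NAND 0 = 1

1


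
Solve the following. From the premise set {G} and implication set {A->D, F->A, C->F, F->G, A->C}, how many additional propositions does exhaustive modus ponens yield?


Initial facts: {G}
Apply modus ponens to closure:
  (no implication fires)
Final known: {G}
New propositions: {(none)}
Count = 0

0


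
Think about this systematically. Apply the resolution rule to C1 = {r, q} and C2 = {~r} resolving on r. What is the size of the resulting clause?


Remove r from C1 and ~r from C2.
C1 remainder: {q}
C2 remainder: {}
Union (resolvent): {q}
Resolvent has 1 literal(s).

1


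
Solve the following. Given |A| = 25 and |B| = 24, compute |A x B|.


The Cartesian product A x B contains all ordered pairs (a, b).
|A x B| = |A| * |B| = 25 * 24 = 600

600


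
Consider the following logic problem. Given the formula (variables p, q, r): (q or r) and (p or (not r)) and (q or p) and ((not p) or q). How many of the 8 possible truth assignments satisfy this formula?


Evaluate all 8 assignments for p, q, r:
p=0, q=0, r=0: 0
p=0, q=0, r=1: 0
p=0, q=1, r=0: 1
p=0, q=1, r=1: 0
p=1, q=0, r=0: 0
p=1, q=0, r=1: 0
p=1, q=1, r=0: 1
p=1, q=1, r=1: 1
Satisfying count = 3

3


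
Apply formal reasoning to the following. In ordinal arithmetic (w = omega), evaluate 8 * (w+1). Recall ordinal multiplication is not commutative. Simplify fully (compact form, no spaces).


Compute 8 * (w+1).
Ordinal * is associative and left-distributive over +, but NOT commutative; for finite n>1, n*w = w but w*n stays w*n.
By left-distributivity: 8 * (w+1) = 8*w + 8*1 = w + 8 = w+8.
Result = w+8

w+8


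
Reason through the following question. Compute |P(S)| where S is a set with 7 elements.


The power set of a set with n elements has 2^n elements.
|P(S)| = 2^7 = 128

128


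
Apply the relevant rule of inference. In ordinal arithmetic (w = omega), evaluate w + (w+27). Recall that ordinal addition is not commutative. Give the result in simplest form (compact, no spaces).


Compute w + (w+27).
Ordinal + is associative but NOT commutative; for finite n>0, n + w = w but w + n stays w+n.
w + (w+27) = (w+w) + 27 = w*2+27.
Result = w*2+27

w*2+27


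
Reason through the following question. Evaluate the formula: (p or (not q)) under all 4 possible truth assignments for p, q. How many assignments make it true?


Check all 4 assignments:
p=0, q=0: 1
p=0, q=1: 0
p=1, q=0: 1
p=1, q=1: 1
Count of True = 3

3


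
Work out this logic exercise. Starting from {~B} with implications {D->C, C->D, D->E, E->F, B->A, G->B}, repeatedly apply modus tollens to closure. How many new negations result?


Initial negated facts: {~B}
Apply modus tollens to closure:
  ~B and G->B  =>  ~G
Final negated: {~B, ~G}
New negations: {~G}
Count = 1

1


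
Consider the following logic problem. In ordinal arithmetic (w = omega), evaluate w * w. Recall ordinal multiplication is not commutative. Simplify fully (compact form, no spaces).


Compute w * w.
Ordinal * is associative and left-distributive over +, but NOT commutative; for finite n>1, n*w = w but w*n stays w*n.
w * w = w^2 by definition.
Result = w^2

w^2


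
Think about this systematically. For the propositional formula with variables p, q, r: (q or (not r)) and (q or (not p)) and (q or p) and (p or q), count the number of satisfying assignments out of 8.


Evaluate all 8 assignments for p, q, r:
p=0, q=0, r=0: 0
p=0, q=0, r=1: 0
p=0, q=1, r=0: 1
p=0, q=1, r=1: 1
p=1, q=0, r=0: 0
p=1, q=0, r=1: 0
p=1, q=1, r=0: 1
p=1, q=1, r=1: 1
Satisfying count = 4

4


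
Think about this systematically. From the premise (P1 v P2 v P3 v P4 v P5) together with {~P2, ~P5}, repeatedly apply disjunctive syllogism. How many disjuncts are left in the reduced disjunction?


Original disjuncts (5): P1, P2, P3, P4, P5
Negated (eliminate): ~P2, ~P5
Remaining disjuncts: P1, P3, P4
Count = 5 - 2 = 3

3


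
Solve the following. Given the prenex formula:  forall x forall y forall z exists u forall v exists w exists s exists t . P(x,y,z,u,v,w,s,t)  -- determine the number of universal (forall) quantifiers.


Quantifier prefix: forall x forall y forall z exists u forall v exists w exists s exists t
Mark each quantifier type:
  U U U E U E E E
Universal count = 4, Existential count = 4
Asked for universal (forall) quantifiers: 4

4


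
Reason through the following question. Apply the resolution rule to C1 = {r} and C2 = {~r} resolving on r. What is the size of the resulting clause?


Remove r from C1 and ~r from C2.
C1 remainder: {}
C2 remainder: {}
Union (resolvent): {} (empty clause)
Resolvent has 0 literal(s).

0


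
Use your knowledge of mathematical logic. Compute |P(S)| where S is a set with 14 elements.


The power set of a set with n elements has 2^n elements.
|P(S)| = 2^14 = 16384

16384


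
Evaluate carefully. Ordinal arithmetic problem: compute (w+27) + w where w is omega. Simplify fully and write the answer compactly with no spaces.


Compute (w+27) + w.
Ordinal + is associative but NOT commutative; for finite n>0, n + w = w but w + n stays w+n.
(w+27) + w = w + (27+w) = w + w = w*2 (the finite tail 27 is absorbed by the right w).
Result = w*2

w*2


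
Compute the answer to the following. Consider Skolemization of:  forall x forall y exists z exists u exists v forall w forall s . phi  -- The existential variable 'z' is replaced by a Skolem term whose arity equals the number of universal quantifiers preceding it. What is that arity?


Quantifier prefix: forall x forall y exists z exists u exists v forall w forall s
'z' is existentially quantified at position 3.
Universal variables preceding it: x, y
Skolem function arity = 2

2


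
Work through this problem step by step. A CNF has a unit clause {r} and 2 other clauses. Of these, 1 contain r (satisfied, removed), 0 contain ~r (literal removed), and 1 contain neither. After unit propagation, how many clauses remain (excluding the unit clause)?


Satisfied (removed): 1
Shortened (remain): 0
Unchanged (remain): 1
Remaining = 0 + 1 = 1

1


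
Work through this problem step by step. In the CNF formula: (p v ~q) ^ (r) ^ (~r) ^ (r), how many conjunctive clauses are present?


A CNF formula is a conjunction of clauses.
Clauses are separated by ^.
Counting the conjuncts: 4 clauses.

4


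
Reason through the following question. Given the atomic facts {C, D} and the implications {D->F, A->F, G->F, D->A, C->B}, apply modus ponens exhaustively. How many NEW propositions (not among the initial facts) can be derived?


Initial facts: {C, D}
Apply modus ponens to closure:
  D and D->F  =>  F
  D and D->A  =>  A
  C and C->B  =>  B
Final known: {A, B, C, D, F}
New propositions: {A, B, F}
Count = 3

3


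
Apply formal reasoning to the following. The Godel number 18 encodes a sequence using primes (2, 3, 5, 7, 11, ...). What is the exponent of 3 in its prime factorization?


Factorize 18 by dividing by 3 repeatedly.
Division steps: 3 divides 18 exactly 2 time(s).
Exponent of 3 = 2

2


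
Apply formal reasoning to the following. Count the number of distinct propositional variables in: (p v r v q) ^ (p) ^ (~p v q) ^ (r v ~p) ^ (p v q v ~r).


Identify each variable that appears in the formula.
Variables found: p, q, r
Count = 3

3


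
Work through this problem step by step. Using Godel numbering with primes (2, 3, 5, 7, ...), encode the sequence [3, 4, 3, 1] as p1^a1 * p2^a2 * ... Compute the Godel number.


Encode each element as an exponent of the corresponding prime:
  2^3 = 8
  3^4 = 81
  5^3 = 125
  7^1 = 7
Product = 8 * 81 * 125 * 7 = 567000

567000


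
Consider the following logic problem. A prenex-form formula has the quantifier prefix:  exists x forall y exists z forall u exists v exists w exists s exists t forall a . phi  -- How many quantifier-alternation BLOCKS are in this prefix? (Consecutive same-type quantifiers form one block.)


Quantifier-type sequence: E A E A E E E E A  (A=forall, E=exists)
Group into maximal same-type runs:
  Ex1 | Ax1 | Ex1 | Ax1 | Ex4 | Ax1
Number of blocks = 6

6


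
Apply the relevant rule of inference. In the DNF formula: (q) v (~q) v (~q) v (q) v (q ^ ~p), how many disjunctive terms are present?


A DNF formula is a disjunction of terms (conjunctions).
Terms are separated by v.
Counting the disjuncts: 5 terms.

5


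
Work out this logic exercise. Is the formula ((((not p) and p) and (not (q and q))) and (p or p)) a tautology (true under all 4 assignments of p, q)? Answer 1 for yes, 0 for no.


Check all 4 assignments:
p=0, q=0: 0
p=0, q=1: 0
p=1, q=0: 0
p=1, q=1: 0
Satisfying count = 0/4.
Tautology iff count = 4: no.

0


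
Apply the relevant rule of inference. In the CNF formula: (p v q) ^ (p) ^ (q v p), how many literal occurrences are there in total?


Counting literals in each clause:
Clause 1: 2 literal(s)
Clause 2: 1 literal(s)
Clause 3: 2 literal(s)
Total = 5

5


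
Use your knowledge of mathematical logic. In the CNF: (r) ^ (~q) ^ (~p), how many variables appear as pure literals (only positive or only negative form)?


Check each variable for pure literal status:
p: pure negative
q: pure negative
r: pure positive
Pure literal count = 3

3


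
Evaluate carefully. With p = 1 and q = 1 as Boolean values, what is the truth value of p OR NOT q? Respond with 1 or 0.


p = 1, q = 1
Operation: p OR NOT q
Evaluate: 1 OR NOT 1 = 1

1


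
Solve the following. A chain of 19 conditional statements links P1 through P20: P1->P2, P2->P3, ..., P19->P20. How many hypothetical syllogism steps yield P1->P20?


With 19 implications in a chain connecting 20 propositions:
P1->P2, P2->P3, ..., P19->P20
Steps needed = (number of implications) - 1 = 19 - 1 = 18

18


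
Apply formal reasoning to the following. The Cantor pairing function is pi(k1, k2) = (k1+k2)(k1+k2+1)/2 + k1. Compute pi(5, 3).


k1 + k2 = 8
(k1+k2)(k1+k2+1)/2 = 8 * 9 / 2 = 36
pi = 36 + 5 = 41

41


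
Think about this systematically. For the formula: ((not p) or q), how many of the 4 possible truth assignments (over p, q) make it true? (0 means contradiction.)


Check all 4 assignments:
p=0, q=0: 1
p=0, q=1: 1
p=1, q=0: 0
p=1, q=1: 1
Count of True = 3

3


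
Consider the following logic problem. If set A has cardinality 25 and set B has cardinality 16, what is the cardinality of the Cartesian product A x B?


The Cartesian product A x B contains all ordered pairs (a, b).
|A x B| = |A| * |B| = 25 * 16 = 400

400


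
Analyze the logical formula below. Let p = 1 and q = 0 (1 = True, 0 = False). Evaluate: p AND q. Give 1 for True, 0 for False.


p = 1, q = 0
Operation: p AND q
Evaluate: 1 AND 0 = 0

0


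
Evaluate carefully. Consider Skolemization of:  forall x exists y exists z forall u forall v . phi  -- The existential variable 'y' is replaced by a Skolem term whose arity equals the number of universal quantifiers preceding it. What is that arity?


Quantifier prefix: forall x exists y exists z forall u forall v
'y' is existentially quantified at position 2.
Universal variables preceding it: x
Skolem function arity = 1

1


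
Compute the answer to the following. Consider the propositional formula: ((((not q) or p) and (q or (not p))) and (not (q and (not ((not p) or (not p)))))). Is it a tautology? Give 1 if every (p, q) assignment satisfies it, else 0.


Check all 4 assignments:
p=0, q=0: 1
p=0, q=1: 0
p=1, q=0: 0
p=1, q=1: 0
Satisfying count = 1/4.
Tautology iff count = 4: no.

0


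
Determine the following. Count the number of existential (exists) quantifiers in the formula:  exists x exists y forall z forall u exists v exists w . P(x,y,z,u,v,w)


Quantifier prefix: exists x exists y forall z forall u exists v exists w
Mark each quantifier type:
  E E U U E E
Universal count = 2, Existential count = 4
Asked for existential (exists) quantifiers: 4

4


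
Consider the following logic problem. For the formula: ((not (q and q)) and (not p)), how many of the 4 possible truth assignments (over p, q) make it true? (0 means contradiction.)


Check all 4 assignments:
p=0, q=0: 1
p=0, q=1: 0
p=1, q=0: 0
p=1, q=1: 0
Count of True = 1

1


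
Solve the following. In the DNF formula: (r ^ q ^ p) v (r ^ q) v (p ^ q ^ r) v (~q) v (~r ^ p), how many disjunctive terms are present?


A DNF formula is a disjunction of terms (conjunctions).
Terms are separated by v.
Counting the disjuncts: 5 terms.

5


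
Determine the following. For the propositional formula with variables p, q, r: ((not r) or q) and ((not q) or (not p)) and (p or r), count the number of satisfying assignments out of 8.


Evaluate all 8 assignments for p, q, r:
p=0, q=0, r=0: 0
p=0, q=0, r=1: 0
p=0, q=1, r=0: 0
p=0, q=1, r=1: 1
p=1, q=0, r=0: 1
p=1, q=0, r=1: 0
p=1, q=1, r=0: 0
p=1, q=1, r=1: 0
Satisfying count = 2

2


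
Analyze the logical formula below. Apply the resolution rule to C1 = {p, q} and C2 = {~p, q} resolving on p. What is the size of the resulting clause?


Remove p from C1 and ~p from C2.
C1 remainder: {q}
C2 remainder: {q}
Union (resolvent): {q}
Resolvent has 1 literal(s).

1


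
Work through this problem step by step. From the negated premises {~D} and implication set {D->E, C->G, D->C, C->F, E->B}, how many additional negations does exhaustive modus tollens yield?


Initial negated facts: {~D}
Apply modus tollens to closure:
  (no implication fires)
Final negated: {~D}
New negations: {(none)}
Count = 0

0


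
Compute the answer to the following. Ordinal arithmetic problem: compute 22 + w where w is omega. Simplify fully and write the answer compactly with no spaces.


Compute 22 + w.
Ordinal + is associative but NOT commutative; for finite n>0, n + w = w but w + n stays w+n.
Any finite left addend is absorbed by w on the right: 22 + w = w.
Result = w

w


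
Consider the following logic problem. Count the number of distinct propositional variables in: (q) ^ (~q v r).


Identify each variable that appears in the formula.
Variables found: q, r
Count = 2

2


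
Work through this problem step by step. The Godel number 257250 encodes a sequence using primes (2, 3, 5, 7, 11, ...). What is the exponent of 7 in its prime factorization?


Factorize 257250 by dividing by 7 repeatedly.
Division steps: 7 divides 257250 exactly 3 time(s).
Exponent of 7 = 3

3


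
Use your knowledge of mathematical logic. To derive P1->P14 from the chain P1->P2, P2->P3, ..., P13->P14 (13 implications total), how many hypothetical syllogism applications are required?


With 13 implications in a chain connecting 14 propositions:
P1->P2, P2->P3, ..., P13->P14
Steps needed = (number of implications) - 1 = 13 - 1 = 12

12


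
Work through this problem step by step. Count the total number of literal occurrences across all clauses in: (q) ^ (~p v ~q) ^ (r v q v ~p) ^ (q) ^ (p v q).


Counting literals in each clause:
Clause 1: 1 literal(s)
Clause 2: 2 literal(s)
Clause 3: 3 literal(s)
Clause 4: 1 literal(s)
Clause 5: 2 literal(s)
Total = 9

9


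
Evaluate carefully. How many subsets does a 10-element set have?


The power set of a set with n elements has 2^n elements.
|P(S)| = 2^10 = 1024

1024


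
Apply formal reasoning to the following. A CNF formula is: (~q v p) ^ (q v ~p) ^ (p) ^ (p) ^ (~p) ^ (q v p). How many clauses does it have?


A CNF formula is a conjunction of clauses.
Clauses are separated by ^.
Counting the conjuncts: 6 clauses.

6


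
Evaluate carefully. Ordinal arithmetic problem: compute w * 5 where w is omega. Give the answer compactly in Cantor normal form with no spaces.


Compute w * 5.
Ordinal * is associative and left-distributive over +, but NOT commutative; for finite n>1, n*w = w but w*n stays w*n.
w * 5 means 5 copies of w concatenated: w*5.
Result = w*5

w*5


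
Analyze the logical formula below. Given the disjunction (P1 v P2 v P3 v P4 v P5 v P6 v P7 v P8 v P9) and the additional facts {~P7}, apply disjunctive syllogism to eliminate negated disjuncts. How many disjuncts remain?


Original disjuncts (9): P1, P2, P3, P4, P5, P6, P7, P8, P9
Negated (eliminate): ~P7
Remaining disjuncts: P1, P2, P3, P4, P5, P6, P8, P9
Count = 9 - 1 = 8

8


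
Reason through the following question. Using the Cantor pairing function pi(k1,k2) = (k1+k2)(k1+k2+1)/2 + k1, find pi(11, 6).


k1 + k2 = 17
(k1+k2)(k1+k2+1)/2 = 17 * 18 / 2 = 153
pi = 153 + 11 = 164

164


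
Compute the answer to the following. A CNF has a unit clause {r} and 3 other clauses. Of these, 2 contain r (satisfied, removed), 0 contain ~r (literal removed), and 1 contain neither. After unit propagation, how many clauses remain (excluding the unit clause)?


Satisfied (removed): 2
Shortened (remain): 0
Unchanged (remain): 1
Remaining = 0 + 1 = 1

1


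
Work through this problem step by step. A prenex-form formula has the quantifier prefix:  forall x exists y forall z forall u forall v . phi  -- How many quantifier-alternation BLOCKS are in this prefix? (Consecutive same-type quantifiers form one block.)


Quantifier-type sequence: A E A A A  (A=forall, E=exists)
Group into maximal same-type runs:
  Ax1 | Ex1 | Ax3
Number of blocks = 3

3


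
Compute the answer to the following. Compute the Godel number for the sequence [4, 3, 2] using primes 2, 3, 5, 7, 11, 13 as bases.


Encode each element as an exponent of the corresponding prime:
  2^4 = 16
  3^3 = 27
  5^2 = 25
Product = 16 * 27 * 25 = 10800

10800


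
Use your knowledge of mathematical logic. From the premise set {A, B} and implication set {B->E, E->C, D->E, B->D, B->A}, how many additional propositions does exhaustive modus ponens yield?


Initial facts: {A, B}
Apply modus ponens to closure:
  B and B->E  =>  E
  E and E->C  =>  C
  B and B->D  =>  D
Final known: {A, B, C, D, E}
New propositions: {C, D, E}
Count = 3

3


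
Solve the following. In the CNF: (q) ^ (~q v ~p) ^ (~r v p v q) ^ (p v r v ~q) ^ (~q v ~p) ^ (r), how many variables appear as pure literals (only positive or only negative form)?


Check each variable for pure literal status:
p: mixed (not pure)
q: mixed (not pure)
r: mixed (not pure)
Pure literal count = 0

0


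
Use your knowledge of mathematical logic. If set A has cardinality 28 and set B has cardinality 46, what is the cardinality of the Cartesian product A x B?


The Cartesian product A x B contains all ordered pairs (a, b).
|A x B| = |A| * |B| = 28 * 46 = 1288

1288


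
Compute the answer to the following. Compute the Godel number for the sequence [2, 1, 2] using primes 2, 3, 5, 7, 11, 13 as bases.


Encode each element as an exponent of the corresponding prime:
  2^2 = 4
  3^1 = 3
  5^2 = 25
Product = 4 * 3 * 25 = 300

300


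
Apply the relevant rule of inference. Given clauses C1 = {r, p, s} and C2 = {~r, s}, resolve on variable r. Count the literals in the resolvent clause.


Remove r from C1 and ~r from C2.
C1 remainder: {p, s}
C2 remainder: {s}
Union (resolvent): {p, s}
Resolvent has 2 literal(s).

2


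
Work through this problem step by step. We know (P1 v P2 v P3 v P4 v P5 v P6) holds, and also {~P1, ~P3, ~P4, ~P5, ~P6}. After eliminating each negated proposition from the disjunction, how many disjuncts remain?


Original disjuncts (6): P1, P2, P3, P4, P5, P6
Negated (eliminate): ~P1, ~P3, ~P4, ~P5, ~P6
Remaining disjuncts: P2
Count = 6 - 5 = 1

1


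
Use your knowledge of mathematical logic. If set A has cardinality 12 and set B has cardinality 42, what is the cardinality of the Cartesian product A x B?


The Cartesian product A x B contains all ordered pairs (a, b).
|A x B| = |A| * |B| = 12 * 42 = 504

504


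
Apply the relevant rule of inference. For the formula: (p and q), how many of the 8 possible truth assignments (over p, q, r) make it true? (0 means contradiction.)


Check all 8 assignments:
p=0, q=0, r=0: 0
p=0, q=0, r=1: 0
p=0, q=1, r=0: 0
p=0, q=1, r=1: 0
p=1, q=0, r=0: 0
p=1, q=0, r=1: 0
p=1, q=1, r=0: 1
p=1, q=1, r=1: 1
Count of True = 2

2


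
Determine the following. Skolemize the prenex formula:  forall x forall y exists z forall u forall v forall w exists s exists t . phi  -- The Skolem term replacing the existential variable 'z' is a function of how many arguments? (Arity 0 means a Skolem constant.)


Quantifier prefix: forall x forall y exists z forall u forall v forall w exists s exists t
'z' is existentially quantified at position 3.
Universal variables preceding it: x, y
Skolem function arity = 2

2


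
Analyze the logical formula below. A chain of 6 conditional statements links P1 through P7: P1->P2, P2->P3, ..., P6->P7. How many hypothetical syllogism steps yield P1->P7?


With 6 implications in a chain connecting 7 propositions:
P1->P2, P2->P3, ..., P6->P7
Steps needed = (number of implications) - 1 = 6 - 1 = 5

5


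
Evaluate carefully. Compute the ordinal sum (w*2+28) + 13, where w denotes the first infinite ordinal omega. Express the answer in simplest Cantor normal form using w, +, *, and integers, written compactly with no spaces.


Compute (w*2+28) + 13.
Ordinal + is associative but NOT commutative; for finite n>0, n + w = w but w + n stays w+n.
By associativity: (w*2+28) + 13 = w*2 + (28+13) = w*2+41.
Result = w*2+41

w*2+41


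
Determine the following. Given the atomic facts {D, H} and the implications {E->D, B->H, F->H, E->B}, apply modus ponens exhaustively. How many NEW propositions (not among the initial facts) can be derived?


Initial facts: {D, H}
Apply modus ponens to closure:
  (no implication fires)
Final known: {D, H}
New propositions: {(none)}
Count = 0

0


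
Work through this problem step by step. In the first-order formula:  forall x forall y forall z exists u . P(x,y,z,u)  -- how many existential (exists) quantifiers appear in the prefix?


Quantifier prefix: forall x forall y forall z exists u
Mark each quantifier type:
  U U U E
Universal count = 3, Existential count = 1
Asked for existential (exists) quantifiers: 1

1


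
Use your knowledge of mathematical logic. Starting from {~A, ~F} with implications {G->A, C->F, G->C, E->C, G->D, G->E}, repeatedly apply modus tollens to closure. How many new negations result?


Initial negated facts: {~A, ~F}
Apply modus tollens to closure:
  ~A and G->A  =>  ~G
  ~F and C->F  =>  ~C
  ~C and E->C  =>  ~E
Final negated: {~A, ~C, ~E, ~F, ~G}
New negations: {~C, ~E, ~G}
Count = 3

3


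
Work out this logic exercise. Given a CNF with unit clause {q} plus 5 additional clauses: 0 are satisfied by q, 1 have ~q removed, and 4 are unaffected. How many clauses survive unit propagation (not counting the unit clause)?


Satisfied (removed): 0
Shortened (remain): 1
Unchanged (remain): 4
Remaining = 1 + 4 = 5

5


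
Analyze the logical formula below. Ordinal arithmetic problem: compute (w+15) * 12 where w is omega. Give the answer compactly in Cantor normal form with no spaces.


Compute (w+15) * 12.
Ordinal * is associative and left-distributive over +, but NOT commutative; for finite n>1, n*w = w but w*n stays w*n.
(w+15) * 12 = (w+15) repeated 12 times. Each intermediate +15 is absorbed by the following w; only the last survives: w*12+15.
Result = w*12+15

w*12+15


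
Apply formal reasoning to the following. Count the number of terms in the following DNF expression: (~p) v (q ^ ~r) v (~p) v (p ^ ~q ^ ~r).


A DNF formula is a disjunction of terms (conjunctions).
Terms are separated by v.
Counting the disjuncts: 4 terms.

4


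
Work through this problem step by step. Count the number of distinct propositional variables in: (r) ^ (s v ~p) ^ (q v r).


Identify each variable that appears in the formula.
Variables found: p, q, r, s
Count = 4

4


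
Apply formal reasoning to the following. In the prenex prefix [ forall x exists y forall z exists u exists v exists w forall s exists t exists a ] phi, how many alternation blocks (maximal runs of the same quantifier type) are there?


Quantifier-type sequence: A E A E E E A E E  (A=forall, E=exists)
Group into maximal same-type runs:
  Ax1 | Ex1 | Ax1 | Ex3 | Ax1 | Ex2
Number of blocks = 6

6


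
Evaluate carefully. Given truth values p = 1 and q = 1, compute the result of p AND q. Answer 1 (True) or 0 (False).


p = 1, q = 1
Operation: p AND q
Evaluate: 1 AND 1 = 1

1


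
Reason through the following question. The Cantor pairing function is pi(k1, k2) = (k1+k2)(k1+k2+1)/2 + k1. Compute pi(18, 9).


k1 + k2 = 27
(k1+k2)(k1+k2+1)/2 = 27 * 28 / 2 = 378
pi = 378 + 18 = 396

396


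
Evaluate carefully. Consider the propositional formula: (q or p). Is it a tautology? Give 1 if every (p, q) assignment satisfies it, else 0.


Check all 4 assignments:
p=0, q=0: 0
p=0, q=1: 1
p=1, q=0: 1
p=1, q=1: 1
Satisfying count = 3/4.
Tautology iff count = 4: no.

0


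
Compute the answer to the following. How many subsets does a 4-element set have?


The power set of a set with n elements has 2^n elements.
|P(S)| = 2^4 = 16

16


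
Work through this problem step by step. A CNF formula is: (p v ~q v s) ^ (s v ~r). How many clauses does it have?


A CNF formula is a conjunction of clauses.
Clauses are separated by ^.
Counting the conjuncts: 2 clauses.

2
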